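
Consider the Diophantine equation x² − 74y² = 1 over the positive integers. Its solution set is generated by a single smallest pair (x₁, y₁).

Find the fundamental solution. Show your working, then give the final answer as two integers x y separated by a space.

3699 430

√74 = [8; 1,1,1,1,16, …], period ℓ=5 (odd) → k=9
a_0=8:  p_0=8·1+0=8,  q_0=8·0+1=1
…
a_2=1:  p_2=1·9+8=17,  q_2=1·1+1=2
…
a_6=1:  p_6=1·714+43=757,  q_6=1·83+5=88
…
a_8=1:  p_8=1·1471+757=2228,  q_8=1·171+88=259
a_9=1:  p_9=1·2228+1471=3699,  q_9=1·259+171=430
(x₁, y₁) = (3699, 430);  3699² − 74·430² = 1 ✓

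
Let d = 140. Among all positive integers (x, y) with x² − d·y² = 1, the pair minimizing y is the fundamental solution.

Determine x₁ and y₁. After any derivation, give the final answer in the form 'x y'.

71 6

d=140: √d = [11; 1,4,1,22] (ℓ=4, even), read p_3/q_3
k=0  a_k=11  p_k/q_k = 11/1
k=1  a_k=1  p_k/q_k = 12/1
k=2  a_k=4  p_k/q_k = 59/5
k=3  a_k=1  p_k/q_k = 71/6
(x₁, y₁) = (71, 6);  71² − 140·6² = 1 ✓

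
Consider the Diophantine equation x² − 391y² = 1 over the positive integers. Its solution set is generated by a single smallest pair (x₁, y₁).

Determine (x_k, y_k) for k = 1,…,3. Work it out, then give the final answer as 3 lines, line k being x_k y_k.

7338680 371133
107712448284799 5447252648880
1580934379957370111960 79951288138564985667

√391 → a₀=19, period (1,3,2,2,1,…,3,1,38); ℓ=16 even so k=15
k=0  a_k=19  p_k/q_k = 19/1
k=1  a_k=1  p_k/q_k = 20/1
k=2  a_k=3  p_k/q_k = 79/4
…
k=4  a_k=2  p_k/q_k = 435/22
k=5  a_k=1  p_k/q_k = 613/31
k=6  a_k=1  p_k/q_k = 1048/53
k=7  a_k=2  p_k/q_k = 2709/137
k=8  a_k=19  p_k/q_k = 52519/2656
k=9  a_k=2  p_k/q_k = 107747/5449
k=10  a_k=1  p_k/q_k = 160266/8105
k=11  a_k=1  p_k/q_k = 268013/13554
k=12  a_k=2  p_k/q_k = 696292/35213
k=13  a_k=2  p_k/q_k = 1660597/83980
k=14  a_k=3  p_k/q_k = 5678083/287153
k=15  a_k=1  p_k/q_k = 7338680/371133
(x₁, y₁) = (7338680, 371133);  7338680² − 391·371133² = 1 ✓
(7338680+371133√391)^2 = 107712448284799 + 5447252648880√391
(7338680+371133√391)^3 = 1580934379957370111960 + 79951288138564985667√391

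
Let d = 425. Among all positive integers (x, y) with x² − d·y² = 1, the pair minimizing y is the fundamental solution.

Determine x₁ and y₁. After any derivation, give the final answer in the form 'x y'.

√425 → a₀=20, period (1,1,1,1,1,1,40); ℓ=7 odd so k=13
a_0=20:  p_0=20·1+0=20,  q_0=20·0+1=1
a_1=1:  p_1=1·20+1=21,  q_1=1·1+0=1
…
a_4=1:  p_4=1·62+41=103,  q_4=1·3+2=5
…
a_6=1:  p_6=1·165+103=268,  q_6=1·8+5=13
a_7=40:  p_7=40·268+165=10885,  q_7=40·13+8=528
…
a_11=1:  p_11=1·33191+22038=55229,  q_11=1·1610+1069=2679
a_12=1:  p_12=1·55229+33191=88420,  q_12=1·2679+1610=4289
a_13=1:  p_13=1·88420+55229=143649,  q_13=1·4289+2679=6968
(x₁, y₁) = (143649, 6968);  143649² − 425·6968² = 1 ✓

143649 6968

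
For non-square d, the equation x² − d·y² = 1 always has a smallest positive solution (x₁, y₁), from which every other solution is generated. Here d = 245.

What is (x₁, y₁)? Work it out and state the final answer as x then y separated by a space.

51841 3312

√245 → a₀=15, period (1,1,1,7,6,7,1,1,1,30); ℓ=10 even so k=9
i=0: a=15 ⇒ p=15, q=1
i=1: a=1 ⇒ p=16, q=1
…
i=8: a=1 ⇒ p=33825, q=2161
i=9: a=1 ⇒ p=51841, q=3312
→ (51841, 3312).  Check: 51841²=2687489281, 245·3312²=2687489280, difference 1.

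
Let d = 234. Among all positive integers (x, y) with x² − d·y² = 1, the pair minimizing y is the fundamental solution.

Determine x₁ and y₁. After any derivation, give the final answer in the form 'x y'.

5201 340

[15; 3,2,1,2,1,2,3,30] for √234; ℓ=8 ⇒ convergent index 7
i=0: a=15 ⇒ p=15, q=1
…
i=2: a=2 ⇒ p=107, q=7
…
i=4: a=2 ⇒ p=413, q=27
…
i=6: a=2 ⇒ p=1545, q=101
i=7: a=3 ⇒ p=5201, q=340
→ (5201, 340).  Check: 5201²=27050401, 234·340²=27050400, difference 1.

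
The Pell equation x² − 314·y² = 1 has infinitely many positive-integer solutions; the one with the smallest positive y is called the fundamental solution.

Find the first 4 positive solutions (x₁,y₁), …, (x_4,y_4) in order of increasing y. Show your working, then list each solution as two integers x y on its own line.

392499 22150
308110930001 17387705700
241866463828532499 13649314199066450
189864690372162243720001 10714684347621377411400

d=314: √d = [17; 1,2,1,1,2,1,34] (ℓ=7, odd), read p_13/q_13
step 0: (17, 1)  from 17·(1,0) + (0,1)
step 1: (18, 1)  from 1·(17,1) + (1,0)
…
step 3: (71, 4)  from 1·(53,3) + (18,1)
step 4: (124, 7)  from 1·(71,4) + (53,3)
step 5: (319, 18)  from 2·(124,7) + (71,4)
step 6: (443, 25)  from 1·(319,18) + (124,7)
…
step 9: (47029, 2654)  from 2·(15824,893) + (15381,868)
step 10: (62853, 3547)  from 1·(47029,2654) + (15824,893)
step 11: (109882, 6201)  from 1·(62853,3547) + (47029,2654)
step 12: (282617, 15949)  from 2·(109882,6201) + (62853,3547)
step 13: (392499, 22150)  from 1·(282617,15949) + (109882,6201)
(x₁, y₁) = (392499, 22150);  392499² − 314·22150² = 1 ✓
k=2:  x_2 = 392499·392499+314·22150·22150 = 308110930001,  y_2 = 392499·22150+22150·392499 = 17387705700
k=3:  x_3 = 392499·308110930001+314·22150·17387705700 = 241866463828532499,  y_3 = 392499·17387705700+22150·308110930001 = 13649314199066450
k=4:  x_4 = 392499·241866463828532499+314·22150·13649314199066450 = 189864690372162243720001,  y_4 = 392499·13649314199066450+22150·241866463828532499 = 10714684347621377411400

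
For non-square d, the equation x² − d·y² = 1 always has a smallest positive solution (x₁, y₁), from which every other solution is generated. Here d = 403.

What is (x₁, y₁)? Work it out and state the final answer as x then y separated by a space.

d=403: √d = [20; 13,2,1,3,1,3,1,2,13,40] (ℓ=10, even), read p_9/q_9
step 0: (20, 1)  from 20·(1,0) + (0,1)
…
step 3: (803, 40)  from 1·(542,27) + (261,13)
step 4: (2951, 147)  from 3·(803,40) + (542,27)
…
step 6: (14213, 708)  from 3·(3754,187) + (2951,147)
…
step 8: (50147, 2498)  from 2·(17967,895) + (14213,708)
step 9: (669878, 33369)  from 13·(50147,2498) + (17967,895)
(x₁, y₁) = (669878, 33369);  669878² − 403·33369² = 1 ✓

669878 33369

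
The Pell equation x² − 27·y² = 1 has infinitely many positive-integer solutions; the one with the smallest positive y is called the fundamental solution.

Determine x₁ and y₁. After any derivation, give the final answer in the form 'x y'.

26 5

[5; 5,10] for √27; ℓ=2 ⇒ convergent index 1
step 0: (5, 1)  from 5·(1,0) + (0,1)
step 1: (26, 5)  from 5·(5,1) + (1,0)
→ (26, 5).  Check: 26²=676, 27·5²=675, difference 1.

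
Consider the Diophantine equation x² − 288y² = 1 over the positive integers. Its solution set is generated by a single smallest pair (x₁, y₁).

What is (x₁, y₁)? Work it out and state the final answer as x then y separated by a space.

17 1

√288 → a₀=16, period (1,32); ℓ=2 even so k=1
i=0: a=16 ⇒ p=16, q=1
i=1: a=1 ⇒ p=17, q=1
(x₁, y₁) = (17, 1);  17² − 288·1² = 1 ✓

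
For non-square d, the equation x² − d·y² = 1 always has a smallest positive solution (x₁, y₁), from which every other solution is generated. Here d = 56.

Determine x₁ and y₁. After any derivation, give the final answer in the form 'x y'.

15 2

d=56: √d = [7; 2,14] (ℓ=2, even), read p_1/q_1
i=0: a=7 ⇒ p=7, q=1
i=1: a=2 ⇒ p=15, q=2
→ (15, 2).  Check: 15²=225, 56·2²=224, difference 1.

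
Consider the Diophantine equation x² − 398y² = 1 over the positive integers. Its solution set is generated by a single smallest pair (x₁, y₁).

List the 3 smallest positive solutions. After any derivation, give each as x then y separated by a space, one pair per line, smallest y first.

√398 = [19; 1,18,1,38, …], period ℓ=4 (even) → k=3
step 0: (19, 1)  from 19·(1,0) + (0,1)
…
step 2: (379, 19)  from 18·(20,1) + (19,1)
step 3: (399, 20)  from 1·(379,19) + (20,1)
→ (399, 20).  Check: 399²=159201, 398·20²=159200, difference 1.
(x_2, y_2) = (399·399 + 398·20·20, 399·20 + 20·399) = (318401, 15960)
(x_3, y_3) = (399·318401 + 398·20·15960, 399·15960 + 20·318401) = (254083599, 12736060)

399 20
318401 15960
254083599 12736060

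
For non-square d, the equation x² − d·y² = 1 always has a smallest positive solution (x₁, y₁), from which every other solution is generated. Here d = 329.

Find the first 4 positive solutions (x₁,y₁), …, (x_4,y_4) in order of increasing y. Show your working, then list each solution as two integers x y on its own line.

√329 → a₀=18, period (7,4,2,1,1,4,1,1,2,4,7,36); ℓ=12 even so k=11
k=0  a_k=18  p_k/q_k = 18/1
k=1  a_k=7  p_k/q_k = 127/7
k=2  a_k=4  p_k/q_k = 526/29
k=3  a_k=2  p_k/q_k = 1179/65
k=4  a_k=1  p_k/q_k = 1705/94
…
k=6  a_k=4  p_k/q_k = 13241/730
k=7  a_k=1  p_k/q_k = 16125/889
…
k=9  a_k=2  p_k/q_k = 74857/4127
k=10  a_k=4  p_k/q_k = 328794/18127
k=11  a_k=7  p_k/q_k = 2376415/131016
(x₁, y₁) = (2376415, 131016);  2376415² − 329·131016² = 1 ✓
(x_2, y_2) = (2376415·2376415 + 329·131016·131016, 2376415·131016 + 131016·2376415) = (11294696504449, 622696775280)
(x_3, y_3) = (2376415·11294696504449 + 329·131016·622696775280, 2376415·622696775280 + 131016·11294696504449) = (53681772387237964255, 2959571914453911384)
(x_4, y_4) = (2376415·53681772387237964255 + 329·131016·2959571914453911384, 2376415·2959571914453911384 + 131016·53681772387237964255) = (255140338255224918953587201, 14066342182173360946441440)

2376415 131016
11294696504449 622696775280
53681772387237964255 2959571914453911384
255140338255224918953587201 14066342182173360946441440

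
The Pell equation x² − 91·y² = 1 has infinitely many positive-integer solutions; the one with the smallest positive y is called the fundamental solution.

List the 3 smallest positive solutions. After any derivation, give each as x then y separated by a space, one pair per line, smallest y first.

√91 = [9; 1,1,5,1,5,1,1,18, …], period ℓ=8 (even) → k=7
step 0: (9, 1)  from 9·(1,0) + (0,1)
…
step 2: (19, 2)  from 1·(10,1) + (9,1)
step 3: (105, 11)  from 5·(19,2) + (10,1)
step 4: (124, 13)  from 1·(105,11) + (19,2)
step 5: (725, 76)  from 5·(124,13) + (105,11)
step 6: (849, 89)  from 1·(725,76) + (124,13)
step 7: (1574, 165)  from 1·(849,89) + (725,76)
(x₁, y₁) = (1574, 165);  1574² − 91·165² = 1 ✓
(1574+165√91)^2 = 4954951 + 519420√91
(1574+165√91)^3 = 15598184174 + 1635133995√91

1574 165
4954951 519420
15598184174 1635133995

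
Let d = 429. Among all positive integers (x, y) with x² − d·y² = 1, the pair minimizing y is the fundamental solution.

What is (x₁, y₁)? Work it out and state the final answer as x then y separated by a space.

√429 → a₀=20, period (1,2,2,9,1,12,1,9,2,2,1,40); ℓ=12 even so k=11
step 0: (20, 1)  from 20·(1,0) + (0,1)
step 1: (21, 1)  from 1·(20,1) + (1,0)
step 2: (62, 3)  from 2·(21,1) + (20,1)
step 3: (145, 7)  from 2·(62,3) + (21,1)
step 4: (1367, 66)  from 9·(145,7) + (62,3)
step 5: (1512, 73)  from 1·(1367,66) + (145,7)
…
step 8: (208718, 10077)  from 9·(21023,1015) + (19511,942)
step 9: (438459, 21169)  from 2·(208718,10077) + (21023,1015)
step 10: (1085636, 52415)  from 2·(438459,21169) + (208718,10077)
step 11: (1524095, 73584)  from 1·(1085636,52415) + (438459,21169)
fundamental: x₁=1524095, y₁=73584  (since 2322865569025 − 429·5414605056 = 1)

1524095 73584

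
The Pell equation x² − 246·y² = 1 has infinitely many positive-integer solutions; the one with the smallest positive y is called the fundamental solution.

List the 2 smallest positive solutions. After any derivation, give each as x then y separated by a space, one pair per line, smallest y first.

88805 5662
15772656049 1005627820

[15; 1,2,5,1,14,1,5,2,1,30] for √246; ℓ=10 ⇒ convergent index 9
i=0: a=15 ⇒ p=15, q=1
i=1: a=1 ⇒ p=16, q=1
i=2: a=2 ⇒ p=47, q=3
i=3: a=5 ⇒ p=251, q=16
…
i=5: a=14 ⇒ p=4423, q=282
i=6: a=1 ⇒ p=4721, q=301
i=7: a=5 ⇒ p=28028, q=1787
i=8: a=2 ⇒ p=60777, q=3875
i=9: a=1 ⇒ p=88805, q=5662
→ (88805, 5662).  Check: 88805²=7886328025, 246·5662²=7886328024, difference 1.
(x_2, y_2) = (88805·88805 + 246·5662·5662, 88805·5662 + 5662·88805) = (15772656049, 1005627820)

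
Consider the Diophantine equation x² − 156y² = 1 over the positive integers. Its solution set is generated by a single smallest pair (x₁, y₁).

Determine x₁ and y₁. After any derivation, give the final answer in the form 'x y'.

[12; 2,24] for √156; ℓ=2 ⇒ convergent index 1
step 0: (12, 1)  from 12·(1,0) + (0,1)
step 1: (25, 2)  from 2·(12,1) + (1,0)
→ (25, 2).  Check: 25²=625, 156·2²=624, difference 1.

25 2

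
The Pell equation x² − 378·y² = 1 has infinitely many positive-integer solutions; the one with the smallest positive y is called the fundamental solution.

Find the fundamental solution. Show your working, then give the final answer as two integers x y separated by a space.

√378 → a₀=19, period (2,3,1,4,1,3,2,38); ℓ=8 even so k=7
k=0  a_k=19  p_k/q_k = 19/1
k=1  a_k=2  p_k/q_k = 39/2
…
k=3  a_k=1  p_k/q_k = 175/9
k=4  a_k=4  p_k/q_k = 836/43
k=5  a_k=1  p_k/q_k = 1011/52
k=6  a_k=3  p_k/q_k = 3869/199
k=7  a_k=2  p_k/q_k = 8749/450
→ (8749, 450).  Check: 8749²=76545001, 378·450²=76545000, difference 1.

8749 450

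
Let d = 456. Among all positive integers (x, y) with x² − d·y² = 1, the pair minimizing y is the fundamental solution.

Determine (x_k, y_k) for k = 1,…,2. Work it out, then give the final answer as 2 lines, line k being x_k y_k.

√456 = [21; 2,1,4,1,2,42, …], period ℓ=6 (even) → k=5
i=0: a=21 ⇒ p=21, q=1
i=1: a=2 ⇒ p=43, q=2
…
i=4: a=1 ⇒ p=363, q=17
i=5: a=2 ⇒ p=1025, q=48
(x₁, y₁) = (1025, 48);  1025² − 456·48² = 1 ✓
(x_2, y_2) = (1025·1025 + 456·48·48, 1025·48 + 48·1025) = (2101249, 98400)

1025 48
2101249 98400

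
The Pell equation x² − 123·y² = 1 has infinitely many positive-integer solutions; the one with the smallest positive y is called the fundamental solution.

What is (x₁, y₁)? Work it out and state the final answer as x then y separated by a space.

122 11

[11; 11,22] for √123; ℓ=2 ⇒ convergent index 1
k=0  a_k=11  p_k/q_k = 11/1
k=1  a_k=11  p_k/q_k = 122/11
(x₁, y₁) = (122, 11);  122² − 123·11² = 1 ✓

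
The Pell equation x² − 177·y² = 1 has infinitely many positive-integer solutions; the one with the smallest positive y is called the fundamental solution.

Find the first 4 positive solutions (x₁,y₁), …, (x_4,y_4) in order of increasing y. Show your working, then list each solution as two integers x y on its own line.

√177 → a₀=13, period (3,3,2,8,2,3,3,26); ℓ=8 even so k=7
step 0: (13, 1)  from 13·(1,0) + (0,1)
…
step 2: (133, 10)  from 3·(40,3) + (13,1)
step 3: (306, 23)  from 2·(133,10) + (40,3)
…
step 6: (18985, 1427)  from 3·(5468,411) + (2581,194)
step 7: (62423, 4692)  from 3·(18985,1427) + (5468,411)
fundamental: x₁=62423, y₁=4692  (since 3896630929 − 177·22014864 = 1)
(x_2, y_2) = (62423·62423 + 177·4692·4692, 62423·4692 + 4692·62423) = (7793261857, 585777432)
(x_3, y_3) = (62423·7793261857 + 177·4692·585777432, 62423·585777432 + 4692·7793261857) = (972957569736599, 73131969270780)
(x_4, y_4) = (62423·972957569736599 + 177·4692·73131969270780, 62423·73131969270780 + 4692·972957569736599) = (121469860743542176897, 9130233834994022448)

62423 4692
7793261857 585777432
972957569736599 73131969270780
121469860743542176897 9130233834994022448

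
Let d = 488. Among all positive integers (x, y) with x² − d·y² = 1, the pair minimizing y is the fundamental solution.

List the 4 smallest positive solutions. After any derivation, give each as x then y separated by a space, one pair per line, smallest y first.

243 11
118097 5346
57394899 2598145
27893802817 1262693124

√488 = [22; 11,44, …], period ℓ=2 (even) → k=1
step 0: (22, 1)  from 22·(1,0) + (0,1)
step 1: (243, 11)  from 11·(22,1) + (1,0)
fundamental: x₁=243, y₁=11  (since 59049 − 488·121 = 1)
n=2: (243,11)∘(243,11) = (243·243+488·11·11, 243·11+11·243) = (118097,5346)
n=3: (118097,5346)∘(243,11) = (243·118097+488·11·5346, 243·5346+11·118097) = (57394899,2598145)
n=4: (57394899,2598145)∘(243,11) = (243·57394899+488·11·2598145, 243·2598145+11·57394899) = (27893802817,1262693124)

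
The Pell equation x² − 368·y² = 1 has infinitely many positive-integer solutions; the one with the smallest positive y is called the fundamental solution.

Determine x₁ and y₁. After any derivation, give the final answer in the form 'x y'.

1151 60

√368 = [19; 5,2,5,38, …], period ℓ=4 (even) → k=3
i=0: a=19 ⇒ p=19, q=1
…
i=2: a=2 ⇒ p=211, q=11
i=3: a=5 ⇒ p=1151, q=60
→ (1151, 60).  Check: 1151²=1324801, 368·60²=1324800, difference 1.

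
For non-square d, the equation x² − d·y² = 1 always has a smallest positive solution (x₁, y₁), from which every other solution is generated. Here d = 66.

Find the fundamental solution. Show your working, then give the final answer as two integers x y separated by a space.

√66 = [8; 8,16, …], period ℓ=2 (even) → k=1
i=0: a=8 ⇒ p=8, q=1
i=1: a=8 ⇒ p=65, q=8
→ (65, 8).  Check: 65²=4225, 66·8²=4224, difference 1.

65 8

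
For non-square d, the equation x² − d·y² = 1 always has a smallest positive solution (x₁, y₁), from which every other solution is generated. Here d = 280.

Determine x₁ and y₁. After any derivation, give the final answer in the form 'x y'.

251 15

[16; 1,2,1,2,1,32] for √280; ℓ=6 ⇒ convergent index 5
k=0  a_k=16  p_k/q_k = 16/1
k=1  a_k=1  p_k/q_k = 17/1
k=2  a_k=2  p_k/q_k = 50/3
k=3  a_k=1  p_k/q_k = 67/4
k=4  a_k=2  p_k/q_k = 184/11
k=5  a_k=1  p_k/q_k = 251/15
(x₁, y₁) = (251, 15);  251² − 280·15² = 1 ✓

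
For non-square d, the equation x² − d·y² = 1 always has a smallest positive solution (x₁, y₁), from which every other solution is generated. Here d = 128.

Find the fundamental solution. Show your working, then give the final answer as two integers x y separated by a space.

√128 → a₀=11, period (3,5,3,22); ℓ=4 even so k=3
a_0=11:  p_0=11·1+0=11,  q_0=11·0+1=1
a_1=3:  p_1=3·11+1=34,  q_1=3·1+0=3
a_2=5:  p_2=5·34+11=181,  q_2=5·3+1=16
a_3=3:  p_3=3·181+34=577,  q_3=3·16+3=51
(x₁, y₁) = (577, 51);  577² − 128·51² = 1 ✓

577 51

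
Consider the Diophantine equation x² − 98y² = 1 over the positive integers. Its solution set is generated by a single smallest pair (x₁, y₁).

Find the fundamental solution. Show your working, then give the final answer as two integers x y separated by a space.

d=98: √d = [9; 1,8,1,18] (ℓ=4, even), read p_3/q_3
k=0  a_k=9  p_k/q_k = 9/1
k=1  a_k=1  p_k/q_k = 10/1
k=2  a_k=8  p_k/q_k = 89/9
k=3  a_k=1  p_k/q_k = 99/10
→ (99, 10).  Check: 99²=9801, 98·10²=9800, difference 1.

99 10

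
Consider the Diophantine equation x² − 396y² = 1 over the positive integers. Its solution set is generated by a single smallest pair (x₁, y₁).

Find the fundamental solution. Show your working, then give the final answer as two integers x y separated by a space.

√396 → a₀=19, period (1,8,1,38); ℓ=4 even so k=3
i=0: a=19 ⇒ p=19, q=1
i=1: a=1 ⇒ p=20, q=1
i=2: a=8 ⇒ p=179, q=9
i=3: a=1 ⇒ p=199, q=10
→ (199, 10).  Check: 199²=39601, 396·10²=39600, difference 1.

199 10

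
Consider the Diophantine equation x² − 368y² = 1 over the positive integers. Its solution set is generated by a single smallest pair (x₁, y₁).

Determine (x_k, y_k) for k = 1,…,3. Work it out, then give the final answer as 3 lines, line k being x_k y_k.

1151 60
2649601 138120
6099380351 317952180

√368 → a₀=19, period (5,2,5,38); ℓ=4 even so k=3
i=0: a=19 ⇒ p=19, q=1
…
i=2: a=2 ⇒ p=211, q=11
i=3: a=5 ⇒ p=1151, q=60
→ (1151, 60).  Check: 1151²=1324801, 368·60²=1324800, difference 1.
k=2:  x_2 = 1151·1151+368·60·60 = 2649601,  y_2 = 1151·60+60·1151 = 138120
k=3:  x_3 = 1151·2649601+368·60·138120 = 6099380351,  y_3 = 1151·138120+60·2649601 = 317952180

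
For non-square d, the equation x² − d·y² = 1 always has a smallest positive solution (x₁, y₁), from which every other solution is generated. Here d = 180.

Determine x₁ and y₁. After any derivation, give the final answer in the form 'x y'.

161 12

√180 = [13; 2,2,2,26, …], period ℓ=4 (even) → k=3
k=0  a_k=13  p_k/q_k = 13/1
…
k=2  a_k=2  p_k/q_k = 67/5
k=3  a_k=2  p_k/q_k = 161/12
→ (161, 12).  Check: 161²=25921, 180·12²=25920, difference 1.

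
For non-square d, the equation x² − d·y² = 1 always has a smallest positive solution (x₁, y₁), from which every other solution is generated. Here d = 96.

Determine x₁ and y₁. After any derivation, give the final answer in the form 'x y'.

[9; 1,3,1,18] for √96; ℓ=4 ⇒ convergent index 3
k=0  a_k=9  p_k/q_k = 9/1
k=1  a_k=1  p_k/q_k = 10/1
k=2  a_k=3  p_k/q_k = 39/4
k=3  a_k=1  p_k/q_k = 49/5
fundamental: x₁=49, y₁=5  (since 2401 − 96·25 = 1)

49 5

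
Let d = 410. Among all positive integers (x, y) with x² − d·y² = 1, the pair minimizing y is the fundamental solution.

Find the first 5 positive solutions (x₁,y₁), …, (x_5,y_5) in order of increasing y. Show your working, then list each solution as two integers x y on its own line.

81 4
13121 648
2125521 104972
344321281 17004816
55777922001 2754675220

√410 = [20; 4,40, …], period ℓ=2 (even) → k=1
a_0=20:  p_0=20·1+0=20,  q_0=20·0+1=1
a_1=4:  p_1=4·20+1=81,  q_1=4·1+0=4
(x₁, y₁) = (81, 4);  81² − 410·4² = 1 ✓
(81+4√410)^2 = 13121 + 648√410
(81+4√410)^3 = 2125521 + 104972√410
(81+4√410)^4 = 344321281 + 17004816√410
(81+4√410)^5 = 55777922001 + 2754675220√410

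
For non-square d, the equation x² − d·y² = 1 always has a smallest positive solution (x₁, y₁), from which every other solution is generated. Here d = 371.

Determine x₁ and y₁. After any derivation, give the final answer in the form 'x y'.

√371 = [19; 3,1,4,1,3,38, …], period ℓ=6 (even) → k=5
k=0  a_k=19  p_k/q_k = 19/1
k=1  a_k=3  p_k/q_k = 58/3
…
k=4  a_k=1  p_k/q_k = 443/23
k=5  a_k=3  p_k/q_k = 1695/88
(x₁, y₁) = (1695, 88);  1695² − 371·88² = 1 ✓

1695 88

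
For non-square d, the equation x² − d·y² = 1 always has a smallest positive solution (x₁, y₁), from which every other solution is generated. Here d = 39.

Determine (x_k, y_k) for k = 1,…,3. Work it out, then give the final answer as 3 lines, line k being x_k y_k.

√39 = [6; 4,12, …], period ℓ=2 (even) → k=1
a_0=6:  p_0=6·1+0=6,  q_0=6·0+1=1
a_1=4:  p_1=4·6+1=25,  q_1=4·1+0=4
→ (25, 4).  Check: 25²=625, 39·4²=624, difference 1.
k=2:  x_2 = 25·25+39·4·4 = 1249,  y_2 = 25·4+4·25 = 200
k=3:  x_3 = 25·1249+39·4·200 = 62425,  y_3 = 25·200+4·1249 = 9996

25 4
1249 200
62425 9996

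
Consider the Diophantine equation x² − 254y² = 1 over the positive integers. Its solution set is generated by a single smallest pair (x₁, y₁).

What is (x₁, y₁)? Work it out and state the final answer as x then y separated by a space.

255 16

√254 = [15; 1,14,1,30, …], period ℓ=4 (even) → k=3
k=0  a_k=15  p_k/q_k = 15/1
…
k=2  a_k=14  p_k/q_k = 239/15
k=3  a_k=1  p_k/q_k = 255/16
(x₁, y₁) = (255, 16);  255² − 254·16² = 1 ✓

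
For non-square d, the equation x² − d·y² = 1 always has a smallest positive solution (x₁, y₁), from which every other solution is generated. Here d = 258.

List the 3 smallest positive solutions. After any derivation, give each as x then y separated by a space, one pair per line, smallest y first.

257 16
132097 8224
67897601 4227120

d=258: √d = [16; 16,32] (ℓ=2, even), read p_1/q_1
step 0: (16, 1)  from 16·(1,0) + (0,1)
step 1: (257, 16)  from 16·(16,1) + (1,0)
→ (257, 16).  Check: 257²=66049, 258·16²=66048, difference 1.
(x_2, y_2) = (257·257 + 258·16·16, 257·16 + 16·257) = (132097, 8224)
(x_3, y_3) = (257·132097 + 258·16·8224, 257·8224 + 16·132097) = (67897601, 4227120)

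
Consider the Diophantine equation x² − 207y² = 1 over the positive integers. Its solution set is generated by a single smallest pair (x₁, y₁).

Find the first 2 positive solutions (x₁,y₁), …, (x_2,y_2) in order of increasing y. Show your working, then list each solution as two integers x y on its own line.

1151 80
2649601 184160

√207 → a₀=14, period (2,1,1,2,1,1,2,28); ℓ=8 even so k=7
step 0: (14, 1)  from 14·(1,0) + (0,1)
step 1: (29, 2)  from 2·(14,1) + (1,0)
…
step 3: (72, 5)  from 1·(43,3) + (29,2)
step 4: (187, 13)  from 2·(72,5) + (43,3)
step 5: (259, 18)  from 1·(187,13) + (72,5)
step 6: (446, 31)  from 1·(259,18) + (187,13)
step 7: (1151, 80)  from 2·(446,31) + (259,18)
fundamental: x₁=1151, y₁=80  (since 1324801 − 207·6400 = 1)
(x_2, y_2) = (1151·1151 + 207·80·80, 1151·80 + 80·1151) = (2649601, 184160)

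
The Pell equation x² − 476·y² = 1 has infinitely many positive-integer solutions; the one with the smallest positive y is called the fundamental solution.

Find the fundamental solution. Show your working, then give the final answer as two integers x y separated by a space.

[21; 1,4,2,10,2,4,1,42] for √476; ℓ=8 ⇒ convergent index 7
a_0=21:  p_0=21·1+0=21,  q_0=21·0+1=1
a_1=1:  p_1=1·21+1=22,  q_1=1·1+0=1
…
a_3=2:  p_3=2·109+22=240,  q_3=2·5+1=11
…
a_6=4:  p_6=4·5258+2509=23541,  q_6=4·241+115=1079
a_7=1:  p_7=1·23541+5258=28799,  q_7=1·1079+241=1320
→ (28799, 1320).  Check: 28799²=829382401, 476·1320²=829382400, difference 1.

28799 1320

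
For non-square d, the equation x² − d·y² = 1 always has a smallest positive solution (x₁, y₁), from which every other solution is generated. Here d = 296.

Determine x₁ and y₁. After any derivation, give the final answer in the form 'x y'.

d=296: √d = [17; 4,1,7,1,4,34] (ℓ=6, even), read p_5/q_5
a_0=17:  p_0=17·1+0=17,  q_0=17·0+1=1
a_1=4:  p_1=4·17+1=69,  q_1=4·1+0=4
a_2=1:  p_2=1·69+17=86,  q_2=1·4+1=5
…
a_4=1:  p_4=1·671+86=757,  q_4=1·39+5=44
a_5=4:  p_5=4·757+671=3699,  q_5=4·44+39=215
fundamental: x₁=3699, y₁=215  (since 13682601 − 296·46225 = 1)

3699 215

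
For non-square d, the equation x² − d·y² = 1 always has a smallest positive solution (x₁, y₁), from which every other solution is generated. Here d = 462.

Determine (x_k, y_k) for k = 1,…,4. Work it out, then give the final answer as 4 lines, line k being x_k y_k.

43 2
3697 172
317899 14790
27335617 1271768

√462 = [21; 2,42, …], period ℓ=2 (even) → k=1
a_0=21:  p_0=21·1+0=21,  q_0=21·0+1=1
a_1=2:  p_1=2·21+1=43,  q_1=2·1+0=2
(x₁, y₁) = (43, 2);  43² − 462·2² = 1 ✓
(x_2, y_2) = (43·43 + 462·2·2, 43·2 + 2·43) = (3697, 172)
(x_3, y_3) = (43·3697 + 462·2·172, 43·172 + 2·3697) = (317899, 14790)
(x_4, y_4) = (43·317899 + 462·2·14790, 43·14790 + 2·317899) = (27335617, 1271768)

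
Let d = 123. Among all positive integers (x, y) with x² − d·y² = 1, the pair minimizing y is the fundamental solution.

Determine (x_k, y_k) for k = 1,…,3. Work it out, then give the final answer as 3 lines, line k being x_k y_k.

122 11
29767 2684
7263026 654885

[11; 11,22] for √123; ℓ=2 ⇒ convergent index 1
step 0: (11, 1)  from 11·(1,0) + (0,1)
step 1: (122, 11)  from 11·(11,1) + (1,0)
→ (122, 11).  Check: 122²=14884, 123·11²=14883, difference 1.
n=2: (122,11)∘(122,11) = (122·122+123·11·11, 122·11+11·122) = (29767,2684)
n=3: (29767,2684)∘(122,11) = (122·29767+123·11·2684, 122·2684+11·29767) = (7263026,654885)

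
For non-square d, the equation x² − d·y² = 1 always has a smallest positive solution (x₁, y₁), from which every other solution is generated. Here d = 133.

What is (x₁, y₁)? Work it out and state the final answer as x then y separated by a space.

2588599 224460

√133 = [11; 1,1,7,5,1,…,1,1,22, …], period ℓ=16 (even) → k=15
a_0=11:  p_0=11·1+0=11,  q_0=11·0+1=1
…
a_2=1:  p_2=1·12+11=23,  q_2=1·1+1=2
a_3=7:  p_3=7·23+12=173,  q_3=7·2+1=15
…
a_7=1:  p_7=1·1949+1061=3010,  q_7=1·169+92=261
…
a_9=1:  p_9=1·7969+3010=10979,  q_9=1·691+261=952
a_10=1:  p_10=1·10979+7969=18948,  q_10=1·952+691=1643
…
a_14=1:  p_14=1·1210008+168583=1378591,  q_14=1·104921+14618=119539
a_15=1:  p_15=1·1378591+1210008=2588599,  q_15=1·119539+104921=224460
→ (2588599, 224460).  Check: 2588599²=6700844782801, 133·224460²=6700844782800, difference 1.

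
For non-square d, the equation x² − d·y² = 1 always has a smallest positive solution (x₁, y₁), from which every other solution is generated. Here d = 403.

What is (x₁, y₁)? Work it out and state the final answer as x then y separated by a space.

√403 → a₀=20, period (13,2,1,3,1,3,1,2,13,40); ℓ=10 even so k=9
i=0: a=20 ⇒ p=20, q=1
i=1: a=13 ⇒ p=261, q=13
…
i=4: a=3 ⇒ p=2951, q=147
i=5: a=1 ⇒ p=3754, q=187
i=6: a=3 ⇒ p=14213, q=708
i=7: a=1 ⇒ p=17967, q=895
i=8: a=2 ⇒ p=50147, q=2498
i=9: a=13 ⇒ p=669878, q=33369
→ (669878, 33369).  Check: 669878²=448736534884, 403·33369²=448736534883, difference 1.

669878 33369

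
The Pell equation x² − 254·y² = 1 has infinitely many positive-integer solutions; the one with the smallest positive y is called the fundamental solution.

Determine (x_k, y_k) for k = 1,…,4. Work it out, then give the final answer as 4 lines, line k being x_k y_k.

√254 = [15; 1,14,1,30, …], period ℓ=4 (even) → k=3
k=0  a_k=15  p_k/q_k = 15/1
k=1  a_k=1  p_k/q_k = 16/1
k=2  a_k=14  p_k/q_k = 239/15
k=3  a_k=1  p_k/q_k = 255/16
fundamental: x₁=255, y₁=16  (since 65025 − 254·256 = 1)
k=2:  x_2 = 255·255+254·16·16 = 130049,  y_2 = 255·16+16·255 = 8160
k=3:  x_3 = 255·130049+254·16·8160 = 66324735,  y_3 = 255·8160+16·130049 = 4161584
k=4:  x_4 = 255·66324735+254·16·4161584 = 33825484801,  y_4 = 255·4161584+16·66324735 = 2122399680

255 16
130049 8160
66324735 4161584
33825484801 2122399680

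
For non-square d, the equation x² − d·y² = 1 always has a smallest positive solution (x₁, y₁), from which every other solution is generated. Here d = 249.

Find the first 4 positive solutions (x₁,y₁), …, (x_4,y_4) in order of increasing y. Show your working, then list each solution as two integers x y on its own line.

[15; 1,3,1,1,5,…,3,1,30] for √249; ℓ=16 ⇒ convergent index 15
i=0: a=15 ⇒ p=15, q=1
i=1: a=1 ⇒ p=16, q=1
i=2: a=3 ⇒ p=63, q=4
…
i=5: a=5 ⇒ p=789, q=50
i=6: a=1 ⇒ p=931, q=59
…
i=8: a=10 ⇒ p=36751, q=2329
…
i=10: a=1 ⇒ p=150586, q=9543
…
i=14: a=3 ⇒ p=6669699, q=422675
i=15: a=1 ⇒ p=8553815, q=542076
fundamental: x₁=8553815, y₁=542076  (since 73167751054225 − 249·293846389776 = 1)
(8553815+542076√249)^2 = 146335502108449 + 9273635639880√249
(8553815+542076√249)^3 = 2503453625935556812055 + 158649927281879742324√249
(8553815+542076√249)^4 = 42828158354663763449114371201 + 2714124255465295062538692240√249

8553815 542076
146335502108449 9273635639880
2503453625935556812055 158649927281879742324
42828158354663763449114371201 2714124255465295062538692240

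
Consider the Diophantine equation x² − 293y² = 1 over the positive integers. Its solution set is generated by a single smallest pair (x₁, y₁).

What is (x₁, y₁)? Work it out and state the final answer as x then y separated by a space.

√293 → a₀=17, period (8,1,1,8,34); ℓ=5 odd so k=9
a_0=17:  p_0=17·1+0=17,  q_0=17·0+1=1
…
a_3=1:  p_3=1·154+137=291,  q_3=1·9+8=17
…
a_6=8:  p_6=8·84679+2482=679914,  q_6=8·4947+145=39721
…
a_8=1:  p_8=1·764593+679914=1444507,  q_8=1·44668+39721=84389
a_9=8:  p_9=8·1444507+764593=12320649,  q_9=8·84389+44668=719780
fundamental: x₁=12320649, y₁=719780  (since 151798391781201 − 293·518083248400 = 1)

12320649 719780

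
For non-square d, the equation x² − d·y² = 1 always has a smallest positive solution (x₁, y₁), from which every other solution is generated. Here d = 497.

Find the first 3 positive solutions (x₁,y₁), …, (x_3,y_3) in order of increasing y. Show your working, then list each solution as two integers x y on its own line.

1201887 53912
2889064721537 129592263888
6944658661946678751 311510514535059400

[22; 3,2,2,5,6,5,2,2,3,44] for √497; ℓ=10 ⇒ convergent index 9
k=0  a_k=22  p_k/q_k = 22/1
…
k=2  a_k=2  p_k/q_k = 156/7
k=3  a_k=2  p_k/q_k = 379/17
…
k=5  a_k=6  p_k/q_k = 12685/569
k=6  a_k=5  p_k/q_k = 65476/2937
…
k=8  a_k=2  p_k/q_k = 352750/15823
k=9  a_k=3  p_k/q_k = 1201887/53912
→ (1201887, 53912).  Check: 1201887²=1444532360769, 497·53912²=1444532360768, difference 1.
n=2: (1201887,53912)∘(1201887,53912) = (1201887·1201887+497·53912·53912, 1201887·53912+53912·1201887) = (2889064721537,129592263888)
n=3: (2889064721537,129592263888)∘(1201887,53912) = (1201887·2889064721537+497·53912·129592263888, 1201887·129592263888+53912·2889064721537) = (6944658661946678751,311510514535059400)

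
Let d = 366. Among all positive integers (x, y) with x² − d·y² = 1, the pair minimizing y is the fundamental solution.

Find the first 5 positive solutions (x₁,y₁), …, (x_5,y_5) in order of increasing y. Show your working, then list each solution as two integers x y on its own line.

d=366: √d = [19; 7,1,1,1,2,12,2,1,1,1,7,38] (ℓ=12, even), read p_11/q_11
step 0: (19, 1)  from 19·(1,0) + (0,1)
…
step 2: (153, 8)  from 1·(134,7) + (19,1)
step 3: (287, 15)  from 1·(153,8) + (134,7)
step 4: (440, 23)  from 1·(287,15) + (153,8)
step 5: (1167, 61)  from 2·(440,23) + (287,15)
step 6: (14444, 755)  from 12·(1167,61) + (440,23)
…
step 8: (44499, 2326)  from 1·(30055,1571) + (14444,755)
step 9: (74554, 3897)  from 1·(44499,2326) + (30055,1571)
step 10: (119053, 6223)  from 1·(74554,3897) + (44499,2326)
step 11: (907925, 47458)  from 7·(119053,6223) + (74554,3897)
fundamental: x₁=907925, y₁=47458  (since 824327805625 − 366·2252261764 = 1)
k=2:  x_2 = 907925·907925+366·47458·47458 = 1648655611249,  y_2 = 907925·47458+47458·907925 = 86176609300
k=3:  x_3 = 907925·1648655611249+366·47458·86176609300 = 2993711291685588725,  y_3 = 907925·86176609300+47458·1648655611249 = 156483795997357542
k=4:  x_4 = 907925·2993711291685588725+366·47458·156483795997357542 = 5436130649005627630680001,  y_4 = 907925·156483795997357542+47458·2993711291685588725 = 284151100961715516031400
k=5:  x_5 = 907925·5436130649005627630680001+366·47458·284151100961715516031400 = 9871197838993875221878594227125,  y_5 = 907925·284151100961715516031400+47458·5436130649005627630680001 = 515975776681174635989620332458

907925 47458
1648655611249 86176609300
2993711291685588725 156483795997357542
5436130649005627630680001 284151100961715516031400
9871197838993875221878594227125 515975776681174635989620332458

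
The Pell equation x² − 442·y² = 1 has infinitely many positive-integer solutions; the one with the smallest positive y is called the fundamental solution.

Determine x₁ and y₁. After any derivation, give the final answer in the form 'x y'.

√442 → a₀=21, period (42); ℓ=1 odd so k=1
step 0: (21, 1)  from 21·(1,0) + (0,1)
step 1: (883, 42)  from 42·(21,1) + (1,0)
(x₁, y₁) = (883, 42);  883² − 442·42² = 1 ✓

883 42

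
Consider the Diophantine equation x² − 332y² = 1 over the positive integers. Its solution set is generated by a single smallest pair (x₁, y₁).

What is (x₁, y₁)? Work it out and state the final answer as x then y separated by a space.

d=332: √d = [18; 4,1,1,8,1,1,4,36] (ℓ=8, even), read p_7/q_7
step 0: (18, 1)  from 18·(1,0) + (0,1)
…
step 2: (91, 5)  from 1·(73,4) + (18,1)
step 3: (164, 9)  from 1·(91,5) + (73,4)
step 4: (1403, 77)  from 8·(164,9) + (91,5)
step 5: (1567, 86)  from 1·(1403,77) + (164,9)
step 6: (2970, 163)  from 1·(1567,86) + (1403,77)
step 7: (13447, 738)  from 4·(2970,163) + (1567,86)
fundamental: x₁=13447, y₁=738  (since 180821809 − 332·544644 = 1)

13447 738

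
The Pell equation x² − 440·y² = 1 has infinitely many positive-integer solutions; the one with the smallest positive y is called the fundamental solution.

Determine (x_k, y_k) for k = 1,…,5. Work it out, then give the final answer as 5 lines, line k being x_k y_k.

21 1
881 42
36981 1763
1552321 74004
65160501 3106405

√440 → a₀=20, period (1,40); ℓ=2 even so k=1
i=0: a=20 ⇒ p=20, q=1
i=1: a=1 ⇒ p=21, q=1
fundamental: x₁=21, y₁=1  (since 441 − 440·1 = 1)
k=2:  x_2 = 21·21+440·1·1 = 881,  y_2 = 21·1+1·21 = 42
k=3:  x_3 = 21·881+440·1·42 = 36981,  y_3 = 21·42+1·881 = 1763
k=4:  x_4 = 21·36981+440·1·1763 = 1552321,  y_4 = 21·1763+1·36981 = 74004
k=5:  x_5 = 21·1552321+440·1·74004 = 65160501,  y_5 = 21·74004+1·1552321 = 3106405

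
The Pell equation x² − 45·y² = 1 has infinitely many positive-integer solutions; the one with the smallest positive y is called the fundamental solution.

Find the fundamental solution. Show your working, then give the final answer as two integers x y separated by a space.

d=45: √d = [6; 1,2,2,2,1,12] (ℓ=6, even), read p_5/q_5
k=0  a_k=6  p_k/q_k = 6/1
k=1  a_k=1  p_k/q_k = 7/1
k=2  a_k=2  p_k/q_k = 20/3
k=3  a_k=2  p_k/q_k = 47/7
k=4  a_k=2  p_k/q_k = 114/17
k=5  a_k=1  p_k/q_k = 161/24
(x₁, y₁) = (161, 24);  161² − 45·24² = 1 ✓

161 24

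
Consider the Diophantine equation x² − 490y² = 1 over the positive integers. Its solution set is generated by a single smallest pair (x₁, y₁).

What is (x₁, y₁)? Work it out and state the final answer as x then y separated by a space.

√490 = [22; 7,2,1,4,4,4,1,2,7,44, …], period ℓ=10 (even) → k=9
step 0: (22, 1)  from 22·(1,0) + (0,1)
step 1: (155, 7)  from 7·(22,1) + (1,0)
step 2: (332, 15)  from 2·(155,7) + (22,1)
…
step 4: (2280, 103)  from 4·(487,22) + (332,15)
step 5: (9607, 434)  from 4·(2280,103) + (487,22)
step 6: (40708, 1839)  from 4·(9607,434) + (2280,103)
step 7: (50315, 2273)  from 1·(40708,1839) + (9607,434)
step 8: (141338, 6385)  from 2·(50315,2273) + (40708,1839)
step 9: (1039681, 46968)  from 7·(141338,6385) + (50315,2273)
→ (1039681, 46968).  Check: 1039681²=1080936581761, 490·46968²=1080936581760, difference 1.

1039681 46968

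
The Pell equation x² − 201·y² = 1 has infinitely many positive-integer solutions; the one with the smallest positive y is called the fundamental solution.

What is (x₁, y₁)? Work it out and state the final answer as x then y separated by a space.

515095 36332

[14; 5,1,1,1,2,…,1,5,28] for √201; ℓ=14 ⇒ convergent index 13
k=0  a_k=14  p_k/q_k = 14/1
k=1  a_k=5  p_k/q_k = 71/5
k=2  a_k=1  p_k/q_k = 85/6
…
k=4  a_k=1  p_k/q_k = 241/17
…
k=7  a_k=8  p_k/q_k = 7670/541
…
k=9  a_k=2  p_k/q_k = 24768/1747
…
k=11  a_k=1  p_k/q_k = 58085/4097
k=12  a_k=1  p_k/q_k = 91402/6447
k=13  a_k=5  p_k/q_k = 515095/36332
fundamental: x₁=515095, y₁=36332  (since 265322859025 − 201·1320014224 = 1)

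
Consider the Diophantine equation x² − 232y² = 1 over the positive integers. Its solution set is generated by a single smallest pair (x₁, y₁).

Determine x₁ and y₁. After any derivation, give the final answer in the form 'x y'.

[15; 4,3,7,3,4,30] for √232; ℓ=6 ⇒ convergent index 5
step 0: (15, 1)  from 15·(1,0) + (0,1)
…
step 4: (4539, 298)  from 3·(1447,95) + (198,13)
step 5: (19603, 1287)  from 4·(4539,298) + (1447,95)
fundamental: x₁=19603, y₁=1287  (since 384277609 − 232·1656369 = 1)

19603 1287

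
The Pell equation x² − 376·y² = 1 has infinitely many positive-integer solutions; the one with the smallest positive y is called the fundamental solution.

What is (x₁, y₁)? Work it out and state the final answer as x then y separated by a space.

[19; 2,1,1,3,1,…,1,2,38] for √376; ℓ=16 ⇒ convergent index 15
step 0: (19, 1)  from 19·(1,0) + (0,1)
…
step 2: (58, 3)  from 1·(39,2) + (19,1)
…
step 4: (349, 18)  from 3·(97,5) + (58,3)
step 5: (446, 23)  from 1·(349,18) + (97,5)
…
step 7: (2928, 151)  from 2·(1241,64) + (446,23)
step 8: (12953, 668)  from 4·(2928,151) + (1241,64)
step 9: (28834, 1487)  from 2·(12953,668) + (2928,151)
step 10: (70621, 3642)  from 2·(28834,1487) + (12953,668)
step 11: (99455, 5129)  from 1·(70621,3642) + (28834,1487)
…
step 14: (837427, 43187)  from 1·(468441,24158) + (368986,19029)
step 15: (2143295, 110532)  from 2·(837427,43187) + (468441,24158)
fundamental: x₁=2143295, y₁=110532  (since 4593713457025 − 376·12217323024 = 1)

2143295 110532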